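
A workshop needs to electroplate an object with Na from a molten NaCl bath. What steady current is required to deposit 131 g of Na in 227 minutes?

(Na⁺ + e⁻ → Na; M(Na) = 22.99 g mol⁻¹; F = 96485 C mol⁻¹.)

40.4 A

n(Na) = 131 / 22.99 = 5.698 mol.
n(e⁻) = 1 × 5.698 = 5.698 mol.
Q = n(e⁻)·F = 5.698 × 96485 = 549800 C.
I = Q/t = 549800 / 13620 s = 40.4 A.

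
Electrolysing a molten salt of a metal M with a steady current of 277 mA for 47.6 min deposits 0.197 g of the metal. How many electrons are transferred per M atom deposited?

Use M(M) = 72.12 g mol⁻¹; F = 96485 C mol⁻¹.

Q = I·t = 0.2770 A × 2856.0 s = 791.1 C, so n(e⁻) = 791.1/96485 = 0.008199 mol.
n(M) deposited = 0.197 / 72.12 = 0.002732 mol.
Electrons per atom = n(e⁻)/n(M) = 0.008199 / 0.002732 = 3.00 ≈ 3, so the ion is M³⁺.

3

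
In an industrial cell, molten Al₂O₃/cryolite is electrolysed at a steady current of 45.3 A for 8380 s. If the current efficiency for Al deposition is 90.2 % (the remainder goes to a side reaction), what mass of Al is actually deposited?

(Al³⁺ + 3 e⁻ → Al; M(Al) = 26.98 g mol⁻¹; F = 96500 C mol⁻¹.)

Q = I·t = 45.30 × 8380.0 = 379600 C.
n(e⁻) = 379600/96500 = 3.934 mol; theoretically n(Al) = 3.934/3 = 1.311 mol, m_theo = 35.38 g.
At 90.2 % efficiency, m_actual = 0.902 × 35.38 = 31.9 g.

31.9 g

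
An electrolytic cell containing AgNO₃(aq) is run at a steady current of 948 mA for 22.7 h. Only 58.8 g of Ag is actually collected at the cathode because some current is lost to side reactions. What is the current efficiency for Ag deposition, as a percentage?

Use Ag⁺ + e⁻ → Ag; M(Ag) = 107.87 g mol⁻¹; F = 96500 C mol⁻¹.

Q = I·t = 0.9480 × 81720 = 77470 C; n(e⁻) = 77470/96500 = 0.8028 mol.
Theoretical n(Ag) = n(e⁻)/1 = 0.8028 mol, i.e. m_theo = 0.8028 × 107.87 = 86.60 g.
Efficiency = m_actual / m_theo = 58.8 / 86.60 = 67.9 %.

67.9 %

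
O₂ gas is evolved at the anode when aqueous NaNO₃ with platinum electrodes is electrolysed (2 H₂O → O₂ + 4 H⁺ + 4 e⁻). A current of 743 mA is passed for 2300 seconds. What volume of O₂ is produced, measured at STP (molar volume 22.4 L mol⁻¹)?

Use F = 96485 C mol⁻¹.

0.0992 L

Q = I·t = 0.7430 A × 2300.0 s = 1709 C.
n(e⁻) = Q/F = 1709 / 96485 = 0.01771 mol.
4 electrons are transferred per O₂ molecule, so n(O₂) = 0.01771 / 4 = 0.004428 mol.
V = n × V_m = 0.004428 × 22.4 = 0.0992 L.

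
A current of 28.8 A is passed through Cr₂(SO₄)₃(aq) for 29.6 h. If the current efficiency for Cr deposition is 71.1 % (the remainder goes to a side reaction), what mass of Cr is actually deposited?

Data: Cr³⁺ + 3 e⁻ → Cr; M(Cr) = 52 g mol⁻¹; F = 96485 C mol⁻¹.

Q = I·t = 28.80 × 106560 = 3069000 C.
n(e⁻) = 3069000/96485 = 31.81 mol; theoretically n(Cr) = 31.81/3 = 10.60 mol, m_theo = 551.3 g.
At 71.1 % efficiency, m_actual = 0.711 × 551.3 = 392 g.

392 g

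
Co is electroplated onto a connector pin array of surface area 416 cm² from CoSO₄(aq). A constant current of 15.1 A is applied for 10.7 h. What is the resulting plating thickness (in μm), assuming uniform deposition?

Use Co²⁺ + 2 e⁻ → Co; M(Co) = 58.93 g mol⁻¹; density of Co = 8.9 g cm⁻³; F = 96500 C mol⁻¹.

480 μm

Q = I·t = 15.10 × 38520 = 581700 C; n(e⁻) = 6.027 mol.
n(Co) = n(e⁻)/2 = 3.014 mol, so m = 3.014 × 58.93 = 177.6 g.
Volume = m/ρ = 177.6 / 8.9 = 19.96 cm³.
Thickness = V/A = 19.96 / 416 = 0.0480 cm = 480 μm.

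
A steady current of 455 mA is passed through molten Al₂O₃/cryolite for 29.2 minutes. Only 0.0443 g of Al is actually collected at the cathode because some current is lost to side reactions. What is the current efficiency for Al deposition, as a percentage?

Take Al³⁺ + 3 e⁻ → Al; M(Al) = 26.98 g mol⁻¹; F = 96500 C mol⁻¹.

59.6 %

Q = I·t = 0.4550 × 1752.0 = 797.2 C; n(e⁻) = 797.2/96500 = 0.008261 mol.
Theoretical n(Al) = n(e⁻)/3 = 0.002754 mol, i.e. m_theo = 0.002754 × 26.98 = 0.07429 g.
Efficiency = m_actual / m_theo = 0.0443 / 0.07429 = 59.6 %.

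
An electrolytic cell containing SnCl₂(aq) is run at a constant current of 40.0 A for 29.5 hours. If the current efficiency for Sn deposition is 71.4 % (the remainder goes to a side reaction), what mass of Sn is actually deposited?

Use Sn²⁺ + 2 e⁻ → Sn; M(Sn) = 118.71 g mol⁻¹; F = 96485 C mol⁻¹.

1870 g

Q = I·t = 40.00 × 106200 = 4248000 C.
n(e⁻) = 4248000/96485 = 44.03 mol; theoretically n(Sn) = 44.03/2 = 22.01 mol, m_theo = 2613 g.
At 71.4 % efficiency, m_actual = 0.714 × 2613 = 1870 g.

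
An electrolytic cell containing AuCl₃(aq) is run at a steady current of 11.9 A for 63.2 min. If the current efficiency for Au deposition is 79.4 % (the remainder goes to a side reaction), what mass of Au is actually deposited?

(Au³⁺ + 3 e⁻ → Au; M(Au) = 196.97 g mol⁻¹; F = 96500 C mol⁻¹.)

Q = I·t = 11.90 × 3792.0 = 45120 C.
n(e⁻) = 45120/96500 = 0.4676 mol; theoretically n(Au) = 0.4676/3 = 0.1559 mol, m_theo = 30.70 g.
At 79.4 % efficiency, m_actual = 0.794 × 30.70 = 24.4 g.

24.4 g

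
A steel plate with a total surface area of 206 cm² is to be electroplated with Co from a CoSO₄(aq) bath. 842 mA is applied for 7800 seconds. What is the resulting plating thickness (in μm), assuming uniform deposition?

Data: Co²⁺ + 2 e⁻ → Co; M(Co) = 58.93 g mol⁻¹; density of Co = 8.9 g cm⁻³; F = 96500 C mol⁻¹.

10.9 μm

Q = I·t = 0.8420 × 7800.0 = 6568 C; n(e⁻) = 0.06806 mol.
n(Co) = n(e⁻)/2 = 0.03403 mol, so m = 0.03403 × 58.93 = 2.005 g.
Volume = m/ρ = 2.005 / 8.9 = 0.2253 cm³.
Thickness = V/A = 0.2253 / 206 = 0.00109 cm = 10.9 μm.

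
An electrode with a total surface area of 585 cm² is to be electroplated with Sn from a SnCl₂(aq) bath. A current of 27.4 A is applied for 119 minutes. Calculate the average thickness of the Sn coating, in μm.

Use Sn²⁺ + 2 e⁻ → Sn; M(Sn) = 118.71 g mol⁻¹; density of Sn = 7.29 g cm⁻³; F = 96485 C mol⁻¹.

282 μm

Q = I·t = 27.40 × 7140.0 = 195600 C; n(e⁻) = 2.028 mol.
n(Sn) = n(e⁻)/2 = 1.014 mol, so m = 1.014 × 118.71 = 120.4 g.
Volume = m/ρ = 120.4 / 7.29 = 16.51 cm³.
Thickness = V/A = 16.51 / 585 = 0.0282 cm = 282 μm.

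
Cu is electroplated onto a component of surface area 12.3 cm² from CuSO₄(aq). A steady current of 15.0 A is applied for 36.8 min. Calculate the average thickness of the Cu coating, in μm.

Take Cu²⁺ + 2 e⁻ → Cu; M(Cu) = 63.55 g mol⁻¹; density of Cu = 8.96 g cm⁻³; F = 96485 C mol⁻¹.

Q = I·t = 15.00 × 2208.0 = 33120 C; n(e⁻) = 0.3433 mol.
n(Cu) = n(e⁻)/2 = 0.1716 mol, so m = 0.1716 × 63.55 = 10.91 g.
Volume = m/ρ = 10.91 / 8.96 = 1.217 cm³.
Thickness = V/A = 1.217 / 12.3 = 0.0990 cm = 990 μm.

990 μm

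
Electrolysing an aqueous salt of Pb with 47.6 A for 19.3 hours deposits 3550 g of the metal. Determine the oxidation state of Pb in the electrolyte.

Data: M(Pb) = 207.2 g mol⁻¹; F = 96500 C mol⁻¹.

Q = I·t = 47.60 A × 69480 s = 3307000 C, so n(e⁻) = 3307000/96500 = 34.27 mol.
n(Pb) deposited = 3550 / 207.2 = 17.13 mol.
Electrons per atom = n(e⁻)/n(Pb) = 34.27 / 17.13 = 2.00 ≈ 2, so the ion is Pb²⁺.

+2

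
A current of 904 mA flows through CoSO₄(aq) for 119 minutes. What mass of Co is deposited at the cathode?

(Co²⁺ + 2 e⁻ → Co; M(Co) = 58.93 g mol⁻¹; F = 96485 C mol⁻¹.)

Q = I·t = 0.9040 A × 7140.0 s = 6455 C.
n(e⁻) = Q/F = 6455 / 96485 = 0.06690 mol.
Co²⁺ + 2 e⁻ → Co, so n(Co) = n(e⁻)/2 = 0.03345 mol.
m = n·M = 0.03345 × 58.93 = 1.97 g.

1.97 g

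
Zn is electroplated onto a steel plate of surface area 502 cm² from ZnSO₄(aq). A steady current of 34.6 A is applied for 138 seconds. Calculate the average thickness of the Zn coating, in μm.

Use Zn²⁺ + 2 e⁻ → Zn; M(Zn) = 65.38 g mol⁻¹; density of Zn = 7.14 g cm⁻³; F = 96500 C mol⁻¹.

Q = I·t = 34.60 × 138.00 = 4775 C; n(e⁻) = 0.04948 mol.
n(Zn) = n(e⁻)/2 = 0.02474 mol, so m = 0.02474 × 65.38 = 1.617 g.
Volume = m/ρ = 1.617 / 7.14 = 0.2265 cm³.
Thickness = V/A = 0.2265 / 502 = 4.51 × 10⁻⁴ cm = 4.51 μm.

4.51 μm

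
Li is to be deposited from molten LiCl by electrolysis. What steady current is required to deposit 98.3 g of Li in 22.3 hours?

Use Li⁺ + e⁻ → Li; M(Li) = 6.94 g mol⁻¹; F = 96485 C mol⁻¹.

n(Li) = 98.3 / 6.94 = 14.16 mol.
n(e⁻) = 1 × 14.16 = 14.16 mol.
Q = n(e⁻)·F = 14.16 × 96485 = 1367000 C.
I = Q/t = 1367000 / 80280 s = 17.0 A.

17.0 A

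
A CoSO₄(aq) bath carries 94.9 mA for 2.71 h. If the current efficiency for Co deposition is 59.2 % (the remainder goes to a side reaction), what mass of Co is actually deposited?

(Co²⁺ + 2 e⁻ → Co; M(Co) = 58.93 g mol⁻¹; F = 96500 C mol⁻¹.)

0.167 g

Q = I·t = 0.09490 × 9756.0 = 925.8 C.
n(e⁻) = 925.8/96500 = 0.009594 mol; theoretically n(Co) = 0.009594/2 = 0.004797 mol, m_theo = 0.2827 g.
At 59.2 % efficiency, m_actual = 0.592 × 0.2827 = 0.167 g.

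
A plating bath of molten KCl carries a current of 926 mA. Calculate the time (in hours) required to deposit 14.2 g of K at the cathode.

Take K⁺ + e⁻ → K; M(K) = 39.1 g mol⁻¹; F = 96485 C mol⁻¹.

n(K) = m/M = 14.2 / 39.1 = 0.3632 mol.
Each K atom requires 1 electron, so n(e⁻) = 1 × 0.3632 = 0.3632 mol.
Q = n(e⁻)·F = 0.3632 × 96485 = 35040 C.
t = Q/I = 35040 / 0.9260 A = 37840 s = 10.5 h.

10.5 h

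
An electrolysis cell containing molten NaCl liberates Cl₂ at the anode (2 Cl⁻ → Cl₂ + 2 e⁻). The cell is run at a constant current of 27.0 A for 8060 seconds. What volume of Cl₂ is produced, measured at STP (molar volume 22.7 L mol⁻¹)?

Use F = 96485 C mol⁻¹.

25.6 L

Q = I·t = 27.00 A × 8060.0 s = 217600 C.
n(e⁻) = Q/F = 217600 / 96485 = 2.255 mol.
2 electrons are transferred per Cl₂ molecule, so n(Cl₂) = 2.255 / 2 = 1.128 mol.
V = n × V_m = 1.128 × 22.7 = 25.6 L.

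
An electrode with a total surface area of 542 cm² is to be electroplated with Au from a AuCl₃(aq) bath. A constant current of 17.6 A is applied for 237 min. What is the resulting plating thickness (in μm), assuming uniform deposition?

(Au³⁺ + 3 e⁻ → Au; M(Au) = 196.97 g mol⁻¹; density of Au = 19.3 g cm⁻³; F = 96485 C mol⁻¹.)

163 μm

Q = I·t = 17.60 × 14220 = 250300 C; n(e⁻) = 2.594 mol.
n(Au) = n(e⁻)/3 = 0.8646 mol, so m = 0.8646 × 196.97 = 170.3 g.
Volume = m/ρ = 170.3 / 19.3 = 8.824 cm³.
Thickness = V/A = 8.824 / 542 = 0.0163 cm = 163 μm.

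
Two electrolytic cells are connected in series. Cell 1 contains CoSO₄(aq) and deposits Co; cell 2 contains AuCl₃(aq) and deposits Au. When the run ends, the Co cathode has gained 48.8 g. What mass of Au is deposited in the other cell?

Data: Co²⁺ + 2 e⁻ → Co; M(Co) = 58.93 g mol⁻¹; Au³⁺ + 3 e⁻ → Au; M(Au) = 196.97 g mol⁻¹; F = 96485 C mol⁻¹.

n(Co) = 48.8 / 58.93 = 0.8281 mol.
Since Co²⁺ + 2 e⁻ → Co, n(e⁻) passed = 2 × 0.8281 = 1.656 mol.
Cells in series carry the same charge, so the same 1.656 mol of electrons passes through cell 2.
Au³⁺ + 3 e⁻ → Au, so n(Au) = 1.656 / 3 = 0.5521 mol.
m(Au) = 0.5521 × 196.97 = 109 g.

109 g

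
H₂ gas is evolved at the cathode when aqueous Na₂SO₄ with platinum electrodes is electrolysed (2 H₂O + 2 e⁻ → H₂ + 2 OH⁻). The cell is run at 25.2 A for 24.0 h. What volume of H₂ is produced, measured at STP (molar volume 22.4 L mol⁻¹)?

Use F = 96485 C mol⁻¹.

253 L

Q = I·t = 25.20 A × 86400 s = 2177000 C.
n(e⁻) = Q/F = 2177000 / 96485 = 22.57 mol.
2 electrons are transferred per H₂ molecule, so n(H₂) = 22.57 / 2 = 11.28 mol.
V = n × V_m = 11.28 × 22.4 = 253 L.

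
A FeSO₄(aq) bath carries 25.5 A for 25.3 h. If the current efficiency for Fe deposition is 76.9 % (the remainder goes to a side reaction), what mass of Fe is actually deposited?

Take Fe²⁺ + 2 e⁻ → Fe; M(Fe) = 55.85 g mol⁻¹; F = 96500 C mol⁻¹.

Q = I·t = 25.50 × 91080 = 2323000 C.
n(e⁻) = 2323000/96500 = 24.07 mol; theoretically n(Fe) = 24.07/2 = 12.03 mol, m_theo = 672.1 g.
At 76.9 % efficiency, m_actual = 0.769 × 672.1 = 517 g.

517 g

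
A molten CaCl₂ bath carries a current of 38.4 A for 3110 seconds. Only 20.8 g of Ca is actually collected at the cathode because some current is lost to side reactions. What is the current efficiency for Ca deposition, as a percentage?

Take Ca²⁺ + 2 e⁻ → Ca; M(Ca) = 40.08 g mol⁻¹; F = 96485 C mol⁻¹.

83.9 %

Q = I·t = 38.40 × 3110.0 = 119400 C; n(e⁻) = 119400/96485 = 1.238 mol.
Theoretical n(Ca) = n(e⁻)/2 = 0.6189 mol, i.e. m_theo = 0.6189 × 40.08 = 24.80 g.
Efficiency = m_actual / m_theo = 20.8 / 24.80 = 83.9 %.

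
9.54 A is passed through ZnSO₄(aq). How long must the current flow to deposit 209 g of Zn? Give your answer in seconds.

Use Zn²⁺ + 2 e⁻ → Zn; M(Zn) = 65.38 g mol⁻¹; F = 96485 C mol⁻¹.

64700 s

n(Zn) = m/M = 209 / 65.38 = 3.197 mol.
Each Zn atom requires 2 electrons, so n(e⁻) = 2 × 3.197 = 6.393 mol.
Q = n(e⁻)·F = 6.393 × 96485 = 616900 C.
t = Q/I = 616900 / 9.540 A = 64660 s.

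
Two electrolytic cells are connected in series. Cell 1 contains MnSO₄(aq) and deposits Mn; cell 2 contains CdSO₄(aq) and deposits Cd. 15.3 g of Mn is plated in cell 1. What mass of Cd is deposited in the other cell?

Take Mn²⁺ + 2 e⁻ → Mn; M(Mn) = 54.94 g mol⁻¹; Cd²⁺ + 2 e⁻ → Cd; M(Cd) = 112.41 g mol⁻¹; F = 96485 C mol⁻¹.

31.3 g

n(Mn) = 15.3 / 54.94 = 0.2785 mol.
Since Mn²⁺ + 2 e⁻ → Mn, n(e⁻) passed = 2 × 0.2785 = 0.5570 mol.
Cells in series carry the same charge, so the same 0.5570 mol of electrons passes through cell 2.
Cd²⁺ + 2 e⁻ → Cd, so n(Cd) = 0.5570 / 2 = 0.2785 mol.
m(Cd) = 0.2785 × 112.41 = 31.3 g.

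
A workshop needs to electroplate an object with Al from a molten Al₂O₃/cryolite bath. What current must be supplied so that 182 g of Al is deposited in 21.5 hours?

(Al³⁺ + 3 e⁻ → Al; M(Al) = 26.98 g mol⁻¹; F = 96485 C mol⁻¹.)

n(Al) = 182 / 26.98 = 6.746 mol.
n(e⁻) = 3 × 6.746 = 20.24 mol.
Q = n(e⁻)·F = 20.24 × 96485 = 1953000 C.
I = Q/t = 1953000 / 77400 s = 25.2 A.

25.2 A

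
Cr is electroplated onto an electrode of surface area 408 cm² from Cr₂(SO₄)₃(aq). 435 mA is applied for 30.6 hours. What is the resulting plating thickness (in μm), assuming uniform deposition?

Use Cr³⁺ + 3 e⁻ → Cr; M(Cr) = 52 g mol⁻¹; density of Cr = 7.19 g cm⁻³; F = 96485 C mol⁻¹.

Q = I·t = 0.4350 × 110160 = 47920 C; n(e⁻) = 0.4967 mol.
n(Cr) = n(e⁻)/3 = 0.1656 mol, so m = 0.1656 × 52 = 8.609 g.
Volume = m/ρ = 8.609 / 7.19 = 1.197 cm³.
Thickness = V/A = 1.197 / 408 = 0.00293 cm = 29.3 μm.

29.3 μm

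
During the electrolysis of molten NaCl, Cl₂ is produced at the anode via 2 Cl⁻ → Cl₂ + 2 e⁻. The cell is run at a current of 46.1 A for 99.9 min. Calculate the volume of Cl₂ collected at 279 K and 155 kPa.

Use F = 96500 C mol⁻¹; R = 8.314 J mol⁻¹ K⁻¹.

21.4 L

Q = I·t = 46.10 A × 5994.0 s = 276300 C.
n(e⁻) = Q/F = 276300 / 96500 = 2.863 mol.
2 electrons are transferred per Cl₂ molecule, so n(Cl₂) = 2.863 / 2 = 1.432 mol.
V = nRT/P = (1.432 × 8.314 × 279) / (155 × 10³ Pa) = 0.0214 m³ = 21.4 L.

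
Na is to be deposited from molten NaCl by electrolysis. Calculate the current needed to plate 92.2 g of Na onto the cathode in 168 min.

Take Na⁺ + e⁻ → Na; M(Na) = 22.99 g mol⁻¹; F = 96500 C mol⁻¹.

38.4 A

n(Na) = 92.2 / 22.99 = 4.010 mol.
n(e⁻) = 1 × 4.010 = 4.010 mol.
Q = n(e⁻)·F = 4.010 × 96500 = 387000 C.
I = Q/t = 387000 / 10080 s = 38.4 A.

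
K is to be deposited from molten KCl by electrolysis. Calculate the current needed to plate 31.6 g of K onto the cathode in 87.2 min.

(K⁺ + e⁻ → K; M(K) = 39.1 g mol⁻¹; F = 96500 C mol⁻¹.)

n(K) = 31.6 / 39.1 = 0.8082 mol.
n(e⁻) = 1 × 0.8082 = 0.8082 mol.
Q = n(e⁻)·F = 0.8082 × 96500 = 77990 C.
I = Q/t = 77990 / 5232.0 s = 14.9 A.

14.9 A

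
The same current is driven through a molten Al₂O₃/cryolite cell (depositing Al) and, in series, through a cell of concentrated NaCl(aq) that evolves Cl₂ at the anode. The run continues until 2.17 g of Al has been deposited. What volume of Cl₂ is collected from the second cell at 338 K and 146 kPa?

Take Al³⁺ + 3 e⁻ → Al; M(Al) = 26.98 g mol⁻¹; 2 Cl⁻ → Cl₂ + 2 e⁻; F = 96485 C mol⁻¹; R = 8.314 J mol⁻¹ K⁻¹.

n(Al) = 2.17 / 26.98 = 0.08043 mol, so n(e⁻) = 3 × 0.08043 = 0.2413 mol.
The cells are in series, so the same 0.2413 mol of electrons passes through the second cell.
2 Cl⁻ → Cl₂ + 2 e⁻ — 2 mol e⁻ per mol Cl₂, so n(Cl₂) = 0.2413/2 = 0.1206 mol.
V = nRT/P = (0.1206 × 8.314 × 338) / (146 × 10³) = 0.00232 m³ = 2.32 L.

2.32 L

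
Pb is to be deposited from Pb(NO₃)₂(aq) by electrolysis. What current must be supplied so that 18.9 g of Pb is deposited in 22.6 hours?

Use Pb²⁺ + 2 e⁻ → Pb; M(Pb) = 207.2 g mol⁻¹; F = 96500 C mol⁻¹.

n(Pb) = 18.9 / 207.2 = 0.09122 mol.
n(e⁻) = 2 × 0.09122 = 0.1824 mol.
Q = n(e⁻)·F = 0.1824 × 96500 = 17600 C.
I = Q/t = 17600 / 81360 s = 0.216 A.

0.216 A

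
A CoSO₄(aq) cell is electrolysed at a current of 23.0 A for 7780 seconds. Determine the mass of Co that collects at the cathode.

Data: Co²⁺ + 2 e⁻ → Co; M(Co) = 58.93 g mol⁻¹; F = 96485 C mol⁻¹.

Q = I·t = 23.00 A × 7780.0 s = 178900 C.
n(e⁻) = Q/F = 178900 / 96485 = 1.855 mol.
Co²⁺ + 2 e⁻ → Co, so n(Co) = n(e⁻)/2 = 0.9273 mol.
m = n·M = 0.9273 × 58.93 = 54.6 g.

54.6 g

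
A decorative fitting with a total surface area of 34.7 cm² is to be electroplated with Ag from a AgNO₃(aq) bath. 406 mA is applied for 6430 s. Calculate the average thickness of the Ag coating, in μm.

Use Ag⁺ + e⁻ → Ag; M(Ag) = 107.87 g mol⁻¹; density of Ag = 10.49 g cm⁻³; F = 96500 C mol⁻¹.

80.2 μm

Q = I·t = 0.4060 × 6430.0 = 2611 C; n(e⁻) = 0.02705 mol.
n(Ag) = n(e⁻)/1 = 0.02705 mol, so m = 0.02705 × 107.87 = 2.918 g.
Volume = m/ρ = 2.918 / 10.49 = 0.2782 cm³.
Thickness = V/A = 0.2782 / 34.7 = 0.00802 cm = 80.2 μm.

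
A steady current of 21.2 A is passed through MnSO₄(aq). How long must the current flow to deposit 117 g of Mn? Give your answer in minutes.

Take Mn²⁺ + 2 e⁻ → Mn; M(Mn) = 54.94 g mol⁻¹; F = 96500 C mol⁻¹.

323 min

n(Mn) = m/M = 117 / 54.94 = 2.130 mol.
Each Mn atom requires 2 electrons, so n(e⁻) = 2 × 2.130 = 4.259 mol.
Q = n(e⁻)·F = 4.259 × 96500 = 411000 C.
t = Q/I = 411000 / 21.20 A = 19390 s = 323 min.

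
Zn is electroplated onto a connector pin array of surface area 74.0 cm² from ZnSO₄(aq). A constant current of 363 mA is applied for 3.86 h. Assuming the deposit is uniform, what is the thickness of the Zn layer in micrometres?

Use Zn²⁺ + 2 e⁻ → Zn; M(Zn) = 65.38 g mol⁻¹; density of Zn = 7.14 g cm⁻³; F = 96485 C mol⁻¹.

32.3 μm

Q = I·t = 0.3630 × 13896 = 5044 C; n(e⁻) = 0.05228 mol.
n(Zn) = n(e⁻)/2 = 0.02614 mol, so m = 0.02614 × 65.38 = 1.709 g.
Volume = m/ρ = 1.709 / 7.14 = 0.2394 cm³.
Thickness = V/A = 0.2394 / 74.0 = 0.00323 cm = 32.3 μm.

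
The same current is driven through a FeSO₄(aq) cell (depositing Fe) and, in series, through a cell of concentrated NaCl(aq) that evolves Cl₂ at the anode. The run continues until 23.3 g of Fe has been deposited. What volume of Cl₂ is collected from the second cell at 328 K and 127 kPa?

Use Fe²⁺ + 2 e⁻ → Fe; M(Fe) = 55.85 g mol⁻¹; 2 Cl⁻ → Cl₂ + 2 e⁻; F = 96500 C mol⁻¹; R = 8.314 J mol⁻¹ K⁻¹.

8.96 L

n(Fe) = 23.3 / 55.85 = 0.4172 mol, so n(e⁻) = 2 × 0.4172 = 0.8344 mol.
The cells are in series, so the same 0.8344 mol of electrons passes through the second cell.
2 Cl⁻ → Cl₂ + 2 e⁻ — 2 mol e⁻ per mol Cl₂, so n(Cl₂) = 0.8344/2 = 0.4172 mol.
V = nRT/P = (0.4172 × 8.314 × 328) / (127 × 10³) = 0.00896 m³ = 8.96 L.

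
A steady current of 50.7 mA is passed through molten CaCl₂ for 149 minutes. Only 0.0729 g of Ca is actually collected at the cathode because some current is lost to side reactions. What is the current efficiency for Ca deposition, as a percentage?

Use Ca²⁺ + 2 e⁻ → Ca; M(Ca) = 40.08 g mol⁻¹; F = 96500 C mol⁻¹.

Q = I·t = 0.05070 × 8940.0 = 453.3 C; n(e⁻) = 453.3/96500 = 0.004697 mol.
Theoretical n(Ca) = n(e⁻)/2 = 0.002348 mol, i.e. m_theo = 0.002348 × 40.08 = 0.09413 g.
Efficiency = m_actual / m_theo = 0.0729 / 0.09413 = 77.4 %.

77.4 %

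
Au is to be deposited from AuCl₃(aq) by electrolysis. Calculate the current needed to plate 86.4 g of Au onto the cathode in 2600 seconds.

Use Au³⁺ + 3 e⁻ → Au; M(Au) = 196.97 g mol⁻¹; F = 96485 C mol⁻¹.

48.8 A

n(Au) = 86.4 / 196.97 = 0.4386 mol.
n(e⁻) = 3 × 0.4386 = 1.316 mol.
Q = n(e⁻)·F = 1.316 × 96485 = 127000 C.
I = Q/t = 127000 / 2600.0 s = 48.8 A.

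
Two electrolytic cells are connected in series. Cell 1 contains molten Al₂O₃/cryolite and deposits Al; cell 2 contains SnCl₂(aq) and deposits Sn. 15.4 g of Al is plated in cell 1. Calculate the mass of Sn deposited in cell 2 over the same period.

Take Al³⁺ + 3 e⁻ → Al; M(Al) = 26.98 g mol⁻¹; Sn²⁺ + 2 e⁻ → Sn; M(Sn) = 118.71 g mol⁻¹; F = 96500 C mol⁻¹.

n(Al) = 15.4 / 26.98 = 0.5708 mol.
Since Al³⁺ + 3 e⁻ → Al, n(e⁻) passed = 3 × 0.5708 = 1.712 mol.
Cells in series carry the same charge, so the same 1.712 mol of electrons passes through cell 2.
Sn²⁺ + 2 e⁻ → Sn, so n(Sn) = 1.712 / 2 = 0.8562 mol.
m(Sn) = 0.8562 × 118.71 = 102 g.

102 g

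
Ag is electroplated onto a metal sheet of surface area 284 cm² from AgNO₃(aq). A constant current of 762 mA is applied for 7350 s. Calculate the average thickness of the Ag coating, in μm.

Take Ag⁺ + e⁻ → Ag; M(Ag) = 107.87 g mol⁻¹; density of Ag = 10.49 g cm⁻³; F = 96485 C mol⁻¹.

21.0 μm

Q = I·t = 0.7620 × 7350.0 = 5601 C; n(e⁻) = 0.05805 mol.
n(Ag) = n(e⁻)/1 = 0.05805 mol, so m = 0.05805 × 107.87 = 6.262 g.
Volume = m/ρ = 6.262 / 10.49 = 0.5969 cm³.
Thickness = V/A = 0.5969 / 284 = 0.00210 cm = 21.0 μm.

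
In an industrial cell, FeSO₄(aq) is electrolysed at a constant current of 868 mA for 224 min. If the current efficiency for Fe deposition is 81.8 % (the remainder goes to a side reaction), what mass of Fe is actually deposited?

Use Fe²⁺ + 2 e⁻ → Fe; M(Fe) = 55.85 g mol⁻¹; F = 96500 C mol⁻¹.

2.76 g

Q = I·t = 0.8680 × 13440 = 11670 C.
n(e⁻) = 11670/96500 = 0.1209 mol; theoretically n(Fe) = 0.1209/2 = 0.06045 mol, m_theo = 3.376 g.
At 81.8 % efficiency, m_actual = 0.818 × 3.376 = 2.76 g.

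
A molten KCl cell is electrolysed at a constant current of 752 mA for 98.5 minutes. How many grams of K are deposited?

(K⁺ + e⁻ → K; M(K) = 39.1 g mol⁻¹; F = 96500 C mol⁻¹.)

Q = I·t = 0.7520 A × 5910.0 s = 4444 C.
n(e⁻) = Q/F = 4444 / 96500 = 0.04606 mol.
K⁺ + e⁻ → K, so n(K) = n(e⁻)/1 = 0.04606 mol.
m = n·M = 0.04606 × 39.1 = 1.80 g.

1.80 g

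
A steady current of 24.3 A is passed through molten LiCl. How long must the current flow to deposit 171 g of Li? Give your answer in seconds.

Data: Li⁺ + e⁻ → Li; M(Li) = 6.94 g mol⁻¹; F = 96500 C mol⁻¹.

n(Li) = m/M = 171 / 6.94 = 24.64 mol.
Each Li atom requires 1 electron, so n(e⁻) = 1 × 24.64 = 24.64 mol.
Q = n(e⁻)·F = 24.64 × 96500 = 2378000 C.
t = Q/I = 2378000 / 24.30 A = 97850 s.

97800 s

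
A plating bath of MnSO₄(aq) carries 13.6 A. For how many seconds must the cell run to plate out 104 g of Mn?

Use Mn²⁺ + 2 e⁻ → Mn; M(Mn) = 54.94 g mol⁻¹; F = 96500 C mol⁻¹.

26900 s

n(Mn) = m/M = 104 / 54.94 = 1.893 mol.
Each Mn atom requires 2 electrons, so n(e⁻) = 2 × 1.893 = 3.786 mol.
Q = n(e⁻)·F = 3.786 × 96500 = 365300 C.
t = Q/I = 365300 / 13.60 A = 26860 s.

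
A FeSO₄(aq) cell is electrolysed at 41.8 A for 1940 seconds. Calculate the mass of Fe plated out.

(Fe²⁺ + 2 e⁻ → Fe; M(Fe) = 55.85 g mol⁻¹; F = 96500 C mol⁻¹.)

Q = I·t = 41.80 A × 1940.0 s = 81090 C.
n(e⁻) = Q/F = 81090 / 96500 = 0.8403 mol.
Fe²⁺ + 2 e⁻ → Fe, so n(Fe) = n(e⁻)/2 = 0.4202 mol.
m = n·M = 0.4202 × 55.85 = 23.5 g.

23.5 g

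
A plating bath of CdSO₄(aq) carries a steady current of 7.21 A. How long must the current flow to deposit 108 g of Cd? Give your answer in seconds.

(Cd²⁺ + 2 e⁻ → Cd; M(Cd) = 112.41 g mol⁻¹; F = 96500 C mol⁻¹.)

n(Cd) = m/M = 108 / 112.41 = 0.9608 mol.
Each Cd atom requires 2 electrons, so n(e⁻) = 2 × 0.9608 = 1.922 mol.
Q = n(e⁻)·F = 1.922 × 96500 = 185400 C.
t = Q/I = 185400 / 7.210 A = 25720 s.

25700 s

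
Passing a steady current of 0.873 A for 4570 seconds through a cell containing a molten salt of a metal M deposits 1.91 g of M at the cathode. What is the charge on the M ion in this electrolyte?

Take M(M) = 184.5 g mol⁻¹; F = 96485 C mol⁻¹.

Q = I·t = 0.8730 A × 4570.0 s = 3990 C, so n(e⁻) = 3990/96485 = 0.04135 mol.
n(M) deposited = 1.91 / 184.5 = 0.01035 mol.
Electrons per atom = n(e⁻)/n(M) = 0.04135 / 0.01035 = 3.99 ≈ 4, so the ion is M⁴⁺.

+4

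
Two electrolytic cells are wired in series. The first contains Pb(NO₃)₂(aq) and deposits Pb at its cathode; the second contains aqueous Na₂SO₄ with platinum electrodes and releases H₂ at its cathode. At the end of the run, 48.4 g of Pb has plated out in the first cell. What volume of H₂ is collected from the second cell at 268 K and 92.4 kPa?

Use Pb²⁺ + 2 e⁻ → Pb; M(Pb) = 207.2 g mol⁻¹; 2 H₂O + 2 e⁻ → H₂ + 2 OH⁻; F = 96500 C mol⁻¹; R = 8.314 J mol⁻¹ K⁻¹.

5.63 L

n(Pb) = 48.4 / 207.2 = 0.2336 mol, so n(e⁻) = 2 × 0.2336 = 0.4672 mol.
The cells are in series, so the same 0.4672 mol of electrons passes through the second cell.
2 H₂O + 2 e⁻ → H₂ + 2 OH⁻ — 2 mol e⁻ per mol H₂, so n(H₂) = 0.4672/2 = 0.2336 mol.
V = nRT/P = (0.2336 × 8.314 × 268) / (92.4 × 10³) = 0.00563 m³ = 5.63 L.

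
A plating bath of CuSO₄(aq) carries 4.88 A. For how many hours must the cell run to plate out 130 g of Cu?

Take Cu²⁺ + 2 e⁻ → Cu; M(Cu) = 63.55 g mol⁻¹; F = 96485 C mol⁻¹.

n(Cu) = m/M = 130 / 63.55 = 2.046 mol.
Each Cu atom requires 2 electrons, so n(e⁻) = 2 × 2.046 = 4.091 mol.
Q = n(e⁻)·F = 4.091 × 96485 = 394700 C.
t = Q/I = 394700 / 4.880 A = 80890 s = 22.5 h.

22.5 h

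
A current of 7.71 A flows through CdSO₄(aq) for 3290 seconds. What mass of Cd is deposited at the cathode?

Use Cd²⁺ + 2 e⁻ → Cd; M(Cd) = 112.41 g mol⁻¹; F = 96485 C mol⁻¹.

14.8 g

Q = I·t = 7.710 A × 3290.0 s = 25370 C.
n(e⁻) = Q/F = 25370 / 96485 = 0.2629 mol.
Cd²⁺ + 2 e⁻ → Cd, so n(Cd) = n(e⁻)/2 = 0.1314 mol.
m = n·M = 0.1314 × 112.41 = 14.8 g.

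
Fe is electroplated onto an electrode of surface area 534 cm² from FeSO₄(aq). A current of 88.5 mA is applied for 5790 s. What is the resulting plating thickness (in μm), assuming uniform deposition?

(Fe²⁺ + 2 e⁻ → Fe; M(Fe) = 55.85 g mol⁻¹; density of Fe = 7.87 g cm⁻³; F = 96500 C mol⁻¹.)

Q = I·t = 0.08850 × 5790.0 = 512.4 C; n(e⁻) = 0.005310 mol.
n(Fe) = n(e⁻)/2 = 0.002655 mol, so m = 0.002655 × 55.85 = 0.1483 g.
Volume = m/ρ = 0.1483 / 7.87 = 0.01884 cm³.
Thickness = V/A = 0.01884 / 534 = 3.53 × 10⁻⁵ cm = 0.353 μm.

0.353 μm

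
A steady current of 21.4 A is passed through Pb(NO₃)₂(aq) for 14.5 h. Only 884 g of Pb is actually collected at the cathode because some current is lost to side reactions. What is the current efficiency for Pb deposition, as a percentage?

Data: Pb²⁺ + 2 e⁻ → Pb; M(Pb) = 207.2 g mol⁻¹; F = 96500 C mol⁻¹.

Q = I·t = 21.40 × 52200 = 1117000 C; n(e⁻) = 1117000/96500 = 11.58 mol.
Theoretical n(Pb) = n(e⁻)/2 = 5.788 mol, i.e. m_theo = 5.788 × 207.2 = 1199 g.
Efficiency = m_actual / m_theo = 884 / 1199 = 73.7 %.

73.7 %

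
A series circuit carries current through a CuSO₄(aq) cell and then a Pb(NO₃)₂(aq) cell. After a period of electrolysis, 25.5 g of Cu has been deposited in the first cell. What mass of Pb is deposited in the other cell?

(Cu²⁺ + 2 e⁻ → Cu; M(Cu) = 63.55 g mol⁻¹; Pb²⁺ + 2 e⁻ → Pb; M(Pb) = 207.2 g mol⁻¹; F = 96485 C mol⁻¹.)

n(Cu) = 25.5 / 63.55 = 0.4013 mol.
Since Cu²⁺ + 2 e⁻ → Cu, n(e⁻) passed = 2 × 0.4013 = 0.8025 mol.
Cells in series carry the same charge, so the same 0.8025 mol of electrons passes through cell 2.
Pb²⁺ + 2 e⁻ → Pb, so n(Pb) = 0.8025 / 2 = 0.4013 mol.
m(Pb) = 0.4013 × 207.2 = 83.1 g.

83.1 g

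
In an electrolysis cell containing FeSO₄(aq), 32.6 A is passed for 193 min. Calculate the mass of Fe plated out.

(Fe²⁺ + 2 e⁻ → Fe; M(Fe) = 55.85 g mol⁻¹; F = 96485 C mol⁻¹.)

109 g

Q = I·t = 32.60 A × 11580 s = 377500 C.
n(e⁻) = Q/F = 377500 / 96485 = 3.913 mol.
Fe²⁺ + 2 e⁻ → Fe, so n(Fe) = n(e⁻)/2 = 1.956 mol.
m = n·M = 1.956 × 55.85 = 109 g.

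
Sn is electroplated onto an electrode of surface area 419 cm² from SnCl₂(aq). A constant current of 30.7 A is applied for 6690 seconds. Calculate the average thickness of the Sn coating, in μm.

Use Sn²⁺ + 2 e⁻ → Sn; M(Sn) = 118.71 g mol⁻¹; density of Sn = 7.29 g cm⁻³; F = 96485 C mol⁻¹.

414 μm

Q = I·t = 30.70 × 6690.0 = 205400 C; n(e⁻) = 2.129 mol.
n(Sn) = n(e⁻)/2 = 1.064 mol, so m = 1.064 × 118.71 = 126.3 g.
Volume = m/ρ = 126.3 / 7.29 = 17.33 cm³.
Thickness = V/A = 17.33 / 419 = 0.0414 cm = 414 μm.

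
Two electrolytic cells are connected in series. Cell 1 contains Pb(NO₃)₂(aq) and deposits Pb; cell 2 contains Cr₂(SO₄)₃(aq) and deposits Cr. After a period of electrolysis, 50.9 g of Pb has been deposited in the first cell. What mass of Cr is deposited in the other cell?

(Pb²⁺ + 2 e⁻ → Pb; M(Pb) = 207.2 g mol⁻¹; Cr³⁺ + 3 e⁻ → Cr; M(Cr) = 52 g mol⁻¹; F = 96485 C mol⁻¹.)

n(Pb) = 50.9 / 207.2 = 0.2457 mol.
Since Pb²⁺ + 2 e⁻ → Pb, n(e⁻) passed = 2 × 0.2457 = 0.4913 mol.
Cells in series carry the same charge, so the same 0.4913 mol of electrons passes through cell 2.
Cr³⁺ + 3 e⁻ → Cr, so n(Cr) = 0.4913 / 3 = 0.1638 mol.
m(Cr) = 0.1638 × 52 = 8.52 g.

8.52 g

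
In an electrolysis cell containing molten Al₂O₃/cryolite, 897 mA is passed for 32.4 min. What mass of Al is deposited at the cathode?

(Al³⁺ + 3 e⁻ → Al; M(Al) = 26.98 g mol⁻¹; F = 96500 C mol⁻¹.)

0.163 g

Q = I·t = 0.8970 A × 1944.0 s = 1744 C.
n(e⁻) = Q/F = 1744 / 96500 = 0.01807 mol.
Al³⁺ + 3 e⁻ → Al, so n(Al) = n(e⁻)/3 = 0.006023 mol.
m = n·M = 0.006023 × 26.98 = 0.163 g.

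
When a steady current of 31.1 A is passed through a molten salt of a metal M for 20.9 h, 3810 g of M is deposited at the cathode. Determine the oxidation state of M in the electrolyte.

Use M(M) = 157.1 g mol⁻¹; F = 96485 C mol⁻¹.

Q = I·t = 31.10 A × 75240 s = 2340000 C, so n(e⁻) = 2340000/96485 = 24.25 mol.
n(M) deposited = 3810 / 157.1 = 24.25 mol.
Electrons per atom = n(e⁻)/n(M) = 24.25 / 24.25 = 1.00 ≈ 1, so the ion is M⁺.

+1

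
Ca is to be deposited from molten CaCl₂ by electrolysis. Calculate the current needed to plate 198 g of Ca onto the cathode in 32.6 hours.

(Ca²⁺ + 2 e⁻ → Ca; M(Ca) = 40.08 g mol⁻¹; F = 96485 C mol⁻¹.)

8.12 A

n(Ca) = 198 / 40.08 = 4.940 mol.
n(e⁻) = 2 × 4.940 = 9.880 mol.
Q = n(e⁻)·F = 9.880 × 96485 = 953300 C.
I = Q/t = 953300 / 117360 s = 8.12 A.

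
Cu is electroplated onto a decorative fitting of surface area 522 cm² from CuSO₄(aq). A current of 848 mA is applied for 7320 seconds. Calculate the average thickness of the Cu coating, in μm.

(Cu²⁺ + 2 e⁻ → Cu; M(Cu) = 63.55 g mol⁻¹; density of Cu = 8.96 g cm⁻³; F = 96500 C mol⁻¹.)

Q = I·t = 0.8480 × 7320.0 = 6207 C; n(e⁻) = 0.06432 mol.
n(Cu) = n(e⁻)/2 = 0.03216 mol, so m = 0.03216 × 63.55 = 2.044 g.
Volume = m/ρ = 2.044 / 8.96 = 0.2281 cm³.
Thickness = V/A = 0.2281 / 522 = 4.37 × 10⁻⁴ cm = 4.37 μm.

4.37 μm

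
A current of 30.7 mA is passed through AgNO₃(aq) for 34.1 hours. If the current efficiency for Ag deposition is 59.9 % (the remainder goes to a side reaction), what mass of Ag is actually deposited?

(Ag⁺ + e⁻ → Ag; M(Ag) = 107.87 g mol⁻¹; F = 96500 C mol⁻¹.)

Q = I·t = 0.03070 × 122760 = 3769 C.
n(e⁻) = 3769/96500 = 0.03905 mol; theoretically n(Ag) = 0.03905/1 = 0.03905 mol, m_theo = 4.213 g.
At 59.9 % efficiency, m_actual = 0.599 × 4.213 = 2.52 g.

2.52 g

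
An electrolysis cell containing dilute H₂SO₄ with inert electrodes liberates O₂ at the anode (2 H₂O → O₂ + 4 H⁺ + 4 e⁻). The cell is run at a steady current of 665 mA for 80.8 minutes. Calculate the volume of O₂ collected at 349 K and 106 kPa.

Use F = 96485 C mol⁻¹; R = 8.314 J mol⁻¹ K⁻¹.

Q = I·t = 0.6650 A × 4848.0 s = 3224 C.
n(e⁻) = Q/F = 3224 / 96485 = 0.03341 mol.
4 electrons are transferred per O₂ molecule, so n(O₂) = 0.03341 / 4 = 0.008353 mol.
V = nRT/P = (0.008353 × 8.314 × 349) / (106 × 10³ Pa) = 2.29 × 10⁻⁴ m³ = 0.229 L.

0.229 L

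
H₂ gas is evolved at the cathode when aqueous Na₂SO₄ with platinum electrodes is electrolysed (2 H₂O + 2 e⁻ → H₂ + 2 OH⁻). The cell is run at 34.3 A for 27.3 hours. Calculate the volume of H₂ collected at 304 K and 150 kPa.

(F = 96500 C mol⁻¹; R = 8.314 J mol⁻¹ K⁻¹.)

Q = I·t = 34.30 A × 98280 s = 3371000 C.
n(e⁻) = Q/F = 3371000 / 96500 = 34.93 mol.
2 electrons are transferred per H₂ molecule, so n(H₂) = 34.93 / 2 = 17.47 mol.
V = nRT/P = (17.47 × 8.314 × 304) / (150 × 10³ Pa) = 0.294 m³ = 294 L.

294 L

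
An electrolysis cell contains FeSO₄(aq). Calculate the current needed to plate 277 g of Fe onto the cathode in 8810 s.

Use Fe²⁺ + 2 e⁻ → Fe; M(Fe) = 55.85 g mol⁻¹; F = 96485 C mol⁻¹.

109 A

n(Fe) = 277 / 55.85 = 4.960 mol.
n(e⁻) = 2 × 4.960 = 9.919 mol.
Q = n(e⁻)·F = 9.919 × 96485 = 957100 C.
I = Q/t = 957100 / 8810.0 s = 109 A.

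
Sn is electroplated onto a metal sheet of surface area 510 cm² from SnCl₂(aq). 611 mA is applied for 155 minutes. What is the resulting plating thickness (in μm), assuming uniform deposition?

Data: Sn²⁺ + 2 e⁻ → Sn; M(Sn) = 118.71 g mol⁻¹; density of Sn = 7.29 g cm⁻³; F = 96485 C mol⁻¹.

9.40 μm

Q = I·t = 0.6110 × 9300.0 = 5682 C; n(e⁻) = 0.05889 mol.
n(Sn) = n(e⁻)/2 = 0.02945 mol, so m = 0.02945 × 118.71 = 3.496 g.
Volume = m/ρ = 3.496 / 7.29 = 0.4795 cm³.
Thickness = V/A = 0.4795 / 510 = 9.40 × 10⁻⁴ cm = 9.40 μm.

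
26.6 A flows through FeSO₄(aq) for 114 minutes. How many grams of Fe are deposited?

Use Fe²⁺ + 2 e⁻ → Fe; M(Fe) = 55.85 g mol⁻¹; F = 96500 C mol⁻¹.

Q = I·t = 26.60 A × 6840.0 s = 181900 C.
n(e⁻) = Q/F = 181900 / 96500 = 1.885 mol.
Fe²⁺ + 2 e⁻ → Fe, so n(Fe) = n(e⁻)/2 = 0.9427 mol.
m = n·M = 0.9427 × 55.85 = 52.7 g.

52.7 g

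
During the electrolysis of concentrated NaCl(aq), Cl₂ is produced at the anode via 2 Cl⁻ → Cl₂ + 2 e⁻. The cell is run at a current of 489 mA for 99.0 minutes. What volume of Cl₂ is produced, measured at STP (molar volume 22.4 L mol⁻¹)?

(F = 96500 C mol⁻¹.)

0.337 L

Q = I·t = 0.4890 A × 5940.0 s = 2905 C.
n(e⁻) = Q/F = 2905 / 96500 = 0.03010 mol.
2 electrons are transferred per Cl₂ molecule, so n(Cl₂) = 0.03010 / 2 = 0.01505 mol.
V = n × V_m = 0.01505 × 22.4 = 0.337 L.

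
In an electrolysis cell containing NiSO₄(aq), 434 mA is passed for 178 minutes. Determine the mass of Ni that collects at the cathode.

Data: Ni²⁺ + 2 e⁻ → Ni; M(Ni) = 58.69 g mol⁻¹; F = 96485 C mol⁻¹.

Q = I·t = 0.4340 A × 10680 s = 4635 C.
n(e⁻) = Q/F = 4635 / 96485 = 0.04804 mol.
Ni²⁺ + 2 e⁻ → Ni, so n(Ni) = n(e⁻)/2 = 0.02402 mol.
m = n·M = 0.02402 × 58.69 = 1.41 g.

1.41 g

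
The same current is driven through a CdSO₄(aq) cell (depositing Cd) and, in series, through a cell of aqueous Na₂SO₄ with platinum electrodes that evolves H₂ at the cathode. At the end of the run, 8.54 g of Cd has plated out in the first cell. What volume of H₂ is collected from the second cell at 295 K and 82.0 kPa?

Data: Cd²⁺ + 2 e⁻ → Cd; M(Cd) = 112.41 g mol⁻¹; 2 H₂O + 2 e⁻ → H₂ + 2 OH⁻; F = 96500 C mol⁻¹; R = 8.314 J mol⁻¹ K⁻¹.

n(Cd) = 8.54 / 112.41 = 0.07597 mol, so n(e⁻) = 2 × 0.07597 = 0.1519 mol.
The cells are in series, so the same 0.1519 mol of electrons passes through the second cell.
2 H₂O + 2 e⁻ → H₂ + 2 OH⁻ — 2 mol e⁻ per mol H₂, so n(H₂) = 0.1519/2 = 0.07597 mol.
V = nRT/P = (0.07597 × 8.314 × 295) / (82.0 × 10³) = 0.00227 m³ = 2.27 L.

2.27 L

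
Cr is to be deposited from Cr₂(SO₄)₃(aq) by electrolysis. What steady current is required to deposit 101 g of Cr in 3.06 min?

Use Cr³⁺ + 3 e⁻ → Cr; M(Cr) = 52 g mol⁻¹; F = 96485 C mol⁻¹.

n(Cr) = 101 / 52 = 1.942 mol.
n(e⁻) = 3 × 1.942 = 5.827 mol.
Q = n(e⁻)·F = 5.827 × 96485 = 562200 C.
I = Q/t = 562200 / 183.60 s = 3060 A.

3060 A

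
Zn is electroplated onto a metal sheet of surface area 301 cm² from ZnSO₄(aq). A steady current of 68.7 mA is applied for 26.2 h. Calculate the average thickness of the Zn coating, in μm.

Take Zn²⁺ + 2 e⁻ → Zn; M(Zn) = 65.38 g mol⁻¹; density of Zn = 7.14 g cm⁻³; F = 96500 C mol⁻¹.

Q = I·t = 0.06870 × 94320 = 6480 C; n(e⁻) = 0.06715 mol.
n(Zn) = n(e⁻)/2 = 0.03357 mol, so m = 0.03357 × 65.38 = 2.195 g.
Volume = m/ρ = 2.195 / 7.14 = 0.3074 cm³.
Thickness = V/A = 0.3074 / 301 = 0.00102 cm = 10.2 μm.

10.2 μm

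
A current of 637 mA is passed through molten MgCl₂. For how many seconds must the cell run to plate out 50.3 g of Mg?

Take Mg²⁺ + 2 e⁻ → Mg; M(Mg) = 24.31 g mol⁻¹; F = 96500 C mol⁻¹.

6.27 × 10⁵ s

n(Mg) = m/M = 50.3 / 24.31 = 2.069 mol.
Each Mg atom requires 2 electrons, so n(e⁻) = 2 × 2.069 = 4.138 mol.
Q = n(e⁻)·F = 4.138 × 96500 = 399300 C.
t = Q/I = 399300 / 0.6370 A = 626900 s.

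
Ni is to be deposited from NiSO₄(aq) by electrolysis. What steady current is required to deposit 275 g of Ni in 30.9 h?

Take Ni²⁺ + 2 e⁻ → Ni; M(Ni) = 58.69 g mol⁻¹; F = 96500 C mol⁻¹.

8.13 A

n(Ni) = 275 / 58.69 = 4.686 mol.
n(e⁻) = 2 × 4.686 = 9.371 mol.
Q = n(e⁻)·F = 9.371 × 96500 = 904300 C.
I = Q/t = 904300 / 111240 s = 8.13 A.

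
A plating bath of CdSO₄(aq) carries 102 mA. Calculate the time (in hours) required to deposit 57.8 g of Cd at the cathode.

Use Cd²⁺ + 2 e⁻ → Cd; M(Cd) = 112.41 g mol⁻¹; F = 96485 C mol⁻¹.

270 h

n(Cd) = m/M = 57.8 / 112.41 = 0.5142 mol.
Each Cd atom requires 2 electrons, so n(e⁻) = 2 × 0.5142 = 1.028 mol.
Q = n(e⁻)·F = 1.028 × 96485 = 99220 C.
t = Q/I = 99220 / 0.1020 A = 972800 s = 270 h.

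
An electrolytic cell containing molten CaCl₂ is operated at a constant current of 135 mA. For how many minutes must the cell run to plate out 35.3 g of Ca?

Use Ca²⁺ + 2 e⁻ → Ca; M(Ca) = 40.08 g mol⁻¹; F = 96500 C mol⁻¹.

21000 min

n(Ca) = m/M = 35.3 / 40.08 = 0.8807 mol.
Each Ca atom requires 2 electrons, so n(e⁻) = 2 × 0.8807 = 1.761 mol.
Q = n(e⁻)·F = 1.761 × 96500 = 170000 C.
t = Q/I = 170000 / 0.1350 A = 1259000 s = 21000 min.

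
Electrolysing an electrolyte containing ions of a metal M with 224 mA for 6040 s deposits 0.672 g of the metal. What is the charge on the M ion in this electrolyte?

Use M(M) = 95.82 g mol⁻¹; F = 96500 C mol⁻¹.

+2

Q = I·t = 0.2240 A × 6040.0 s = 1353 C, so n(e⁻) = 1353/96500 = 0.01402 mol.
n(M) deposited = 0.672 / 95.82 = 0.007013 mol.
Electrons per atom = n(e⁻)/n(M) = 0.01402 / 0.007013 = 2.00 ≈ 2, so the ion is M²⁺.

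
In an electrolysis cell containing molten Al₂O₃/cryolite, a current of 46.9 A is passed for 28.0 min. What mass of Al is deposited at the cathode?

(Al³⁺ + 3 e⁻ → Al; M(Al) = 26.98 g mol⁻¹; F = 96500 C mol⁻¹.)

Q = I·t = 46.90 A × 1680.0 s = 78790 C.
n(e⁻) = Q/F = 78790 / 96500 = 0.8165 mol.
Al³⁺ + 3 e⁻ → Al, so n(Al) = n(e⁻)/3 = 0.2722 mol.
m = n·M = 0.2722 × 26.98 = 7.34 g.

7.34 g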